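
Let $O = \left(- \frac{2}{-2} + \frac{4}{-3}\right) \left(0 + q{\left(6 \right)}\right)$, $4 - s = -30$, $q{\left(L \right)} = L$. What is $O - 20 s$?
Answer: $-682$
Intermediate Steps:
$s = 34$ ($s = 4 - -30 = 4 + 30 = 34$)
$O = -2$ ($O = \left(- \frac{2}{-2} + \frac{4}{-3}\right) \left(0 + 6\right) = \left(\left(-2\right) \left(- \frac{1}{2}\right) + 4 \left(- \frac{1}{3}\right)\right) 6 = \left(1 - \frac{4}{3}\right) 6 = \left(- \frac{1}{3}\right) 6 = -2$)
$O - 20 s = -2 - 680 = -682$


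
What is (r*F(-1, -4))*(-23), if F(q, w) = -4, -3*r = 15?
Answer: -460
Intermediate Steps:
r = -5 (r = -⅓*15 = -5)
(r*F(-1, -4))*(-23) = -5*(-4)*(-23) = 20*(-23) = -460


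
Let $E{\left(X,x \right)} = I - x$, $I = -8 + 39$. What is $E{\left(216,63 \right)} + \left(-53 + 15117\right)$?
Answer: $15032$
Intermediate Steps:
$I = 31$
$E{\left(X,x \right)} = 31 - x$
$E{\left(216,63 \right)} + \left(-53 + 15117\right) = \left(31 - 63\right) + \left(-53 + 15117\right) = \left(31 - 63\right) + 15064 = -32 + 15064 = 15032$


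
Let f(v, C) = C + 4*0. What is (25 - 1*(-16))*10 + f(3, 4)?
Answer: 414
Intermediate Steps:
f(v, C) = C (f(v, C) = C + 0 = C)
(25 - 1*(-16))*10 + f(3, 4) = (25 - 1*(-16))*10 + 4 = (25 + 16)*10 + 4 = 41*10 + 4 = 410 + 4 = 414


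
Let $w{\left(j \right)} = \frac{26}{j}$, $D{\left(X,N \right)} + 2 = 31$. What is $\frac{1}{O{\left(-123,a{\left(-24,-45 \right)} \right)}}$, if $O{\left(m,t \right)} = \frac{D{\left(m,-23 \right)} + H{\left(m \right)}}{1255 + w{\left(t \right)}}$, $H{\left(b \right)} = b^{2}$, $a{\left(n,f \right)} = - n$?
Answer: $\frac{15073}{181896} \approx 0.082866$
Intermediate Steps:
$D{\left(X,N \right)} = 29$ ($D{\left(X,N \right)} = -2 + 31 = 29$)
$O{\left(m,t \right)} = \frac{29 + m^{2}}{1255 + \frac{26}{t}}$
$\frac{1}{O{\left(-123,a{\left(-24,-45 \right)} \right)}} = \frac{1}{\left(-1\right) \left(-24\right) \frac{1}{26 + 1255 \left(\left(-1\right) \left(-24\right)\right)} \left(29 + \left(-123\right)^{2}\right)} = \frac{1}{24 \frac{1}{26 + 1255 \cdot 24} \left(29 + 15129\right)} = \frac{1}{24 \frac{1}{26 + 30120} \cdot 15158} = \frac{1}{24 \cdot \frac{1}{30146} \cdot 15158} = \frac{1}{\frac{181896}{15073}} = \frac{15073}{181896}$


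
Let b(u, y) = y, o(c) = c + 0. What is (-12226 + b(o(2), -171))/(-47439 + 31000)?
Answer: 12397/16439 ≈ 0.75412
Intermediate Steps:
o(c) = c
(-12226 + b(o(2), -171))/(-47439 + 31000) = (-12226 - 171)/(-47439 + 31000) = -12397/(-16439) = -12397*(-1/16439) = 12397/16439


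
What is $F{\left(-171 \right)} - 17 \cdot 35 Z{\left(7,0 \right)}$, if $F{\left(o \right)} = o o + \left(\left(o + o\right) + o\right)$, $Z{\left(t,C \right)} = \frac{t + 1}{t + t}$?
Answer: $28388$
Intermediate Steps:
$Z{\left(t,C \right)} = \frac{1 + t}{2 t}$
$F{\left(o \right)} = o^{2} + 3 o$ ($F{\left(o \right)} = o^{2} + \left(2 o + o\right) = o^{2} + 3 o$)
$F{\left(-171 \right)} - 17 \cdot 35 Z{\left(7,0 \right)} = - 171 \left(3 - 171\right) - 17 \cdot 35 \frac{1 + 7}{2 \cdot 7} = \left(-171\right) \left(-168\right) - 595 \cdot \frac{1}{2} \cdot \frac{1}{7} \cdot 8 = 28728 - 595 \cdot \frac{4}{7} = 28728 - 340 = 28388$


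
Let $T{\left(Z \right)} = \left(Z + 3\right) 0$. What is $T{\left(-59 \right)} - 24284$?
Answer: $-24284$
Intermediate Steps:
$T{\left(Z \right)} = 0$ ($T{\left(Z \right)} = \left(3 + Z\right) 0 = 0$)
$T{\left(-59 \right)} - 24284 = 0 - 24284 = -24284$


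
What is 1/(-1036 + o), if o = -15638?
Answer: -1/16674 ≈ -5.9974e-5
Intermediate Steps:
1/(-1036 + o) = 1/(-1036 - 15638) = 1/(-16674) = -1/16674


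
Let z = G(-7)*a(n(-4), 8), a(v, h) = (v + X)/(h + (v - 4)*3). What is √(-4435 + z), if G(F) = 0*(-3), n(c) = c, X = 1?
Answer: I*√4435 ≈ 66.596*I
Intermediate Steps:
a(v, h) = (1 + v)/(-12 + h + 3*v) (a(v, h) = (v + 1)/(h + (v - 4)*3) = (1 + v)/(h + (-4 + v)*3) = (1 + v)/(h + (-12 + 3*v)) = (1 + v)/(-12 + h + 3*v))
G(F) = 0
z = 0 (z = 0*((1 - 4)/(-12 + 8 + 3*(-4))) = 0*(-3/(-12 + 8 - 12)) = 0*(-3/(-16)) = 0*(-1/16*(-3)) = 0*(3/16) = 0)
√(-4435 + z) = √(-4435 + 0) = √(-4435) = I*√4435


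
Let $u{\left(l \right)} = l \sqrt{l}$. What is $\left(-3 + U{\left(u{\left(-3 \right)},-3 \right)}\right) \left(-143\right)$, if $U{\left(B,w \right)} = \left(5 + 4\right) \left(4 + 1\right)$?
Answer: $-6006$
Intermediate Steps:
$u{\left(l \right)} = l^{\frac{3}{2}}$
$U{\left(B,w \right)} = 45$ ($U{\left(B,w \right)} = 9 \cdot 5 = 45$)
$\left(-3 + U{\left(u{\left(-3 \right)},-3 \right)}\right) \left(-143\right) = \left(-3 + 45\right) \left(-143\right) = 42 \left(-143\right) = -6006$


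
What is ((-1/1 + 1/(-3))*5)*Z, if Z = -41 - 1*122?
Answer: 3260/3 ≈ 1086.7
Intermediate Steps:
Z = -163 (Z = -41 - 122 = -163)
((-1/1 + 1/(-3))*5)*Z = ((-1/1 + 1/(-3))*5)*(-163) = ((-1*1 + 1*(-⅓))*5)*(-163) = ((-1 - ⅓)*5)*(-163) = -4/3*5*(-163) = -20/3*(-163) = 3260/3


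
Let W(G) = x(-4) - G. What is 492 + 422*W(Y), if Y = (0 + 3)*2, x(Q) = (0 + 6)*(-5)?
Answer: -14700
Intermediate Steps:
x(Q) = -30 (x(Q) = 6*(-5) = -30)
Y = 6 (Y = 3*2 = 6)
W(G) = -30 - G
492 + 422*W(Y) = 492 + 422*(-30 - 1*6) = 492 + 422*(-30 - 6) = 492 + 422*(-36) = 492 - 15192 = -14700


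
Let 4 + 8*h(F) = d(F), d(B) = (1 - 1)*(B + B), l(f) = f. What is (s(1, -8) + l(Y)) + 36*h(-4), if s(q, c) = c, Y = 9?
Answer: -17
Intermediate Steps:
d(B) = 0 (d(B) = 0*(2*B) = 0)
h(F) = -½ (h(F) = -½ + (⅛)*0 = -½ + 0 = -½)
(s(1, -8) + l(Y)) + 36*h(-4) = (-8 + 9) + 36*(-½) = 1 - 18 = -17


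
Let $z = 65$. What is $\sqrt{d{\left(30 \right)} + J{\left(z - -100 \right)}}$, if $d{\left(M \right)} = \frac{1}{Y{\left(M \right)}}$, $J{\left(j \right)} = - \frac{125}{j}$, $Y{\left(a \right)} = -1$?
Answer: $\frac{i \sqrt{1914}}{33} \approx 1.3257 i$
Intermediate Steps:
$d{\left(M \right)} = -1$ ($d{\left(M \right)} = \frac{1}{-1} = -1$)
$\sqrt{d{\left(30 \right)} + J{\left(z - -100 \right)}} = \sqrt{-1 - \frac{125}{65 - -100}} = \sqrt{-1 - \frac{125}{65 + 100}} = \sqrt{-1 - \frac{125}{165}} = \sqrt{-1 - \frac{25}{33}} = \sqrt{- \frac{58}{33}} = \frac{i \sqrt{1914}}{33}$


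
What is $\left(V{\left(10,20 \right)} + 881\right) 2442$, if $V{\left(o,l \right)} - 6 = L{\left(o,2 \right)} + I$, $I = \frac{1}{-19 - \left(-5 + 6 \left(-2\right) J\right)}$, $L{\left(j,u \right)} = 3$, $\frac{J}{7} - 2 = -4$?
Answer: $\frac{197776359}{91} \approx 2.1734 \cdot 10^{6}$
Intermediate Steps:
$J = -14$ ($J = 14 + 7 \left(-4\right) = 14 - 28 = -14$)
$I = - \frac{1}{182}$ ($I = \frac{1}{-19 + \left(5 - 6 \left(-2\right) \left(-14\right)\right)} = \frac{1}{-19 + \left(5 - \left(-12\right) \left(-14\right)\right)} = \frac{1}{-19 + \left(5 - 168\right)} = \frac{1}{-19 - 163} = \frac{1}{-182} = - \frac{1}{182} \approx -0.0054945$)
$V{\left(o,l \right)} = \frac{1637}{182}$ ($V{\left(o,l \right)} = 6 + \left(3 - \frac{1}{182}\right) = 6 + \frac{545}{182} = \frac{1637}{182}$)
$\left(V{\left(10,20 \right)} + 881\right) 2442 = \left(\frac{1637}{182} + 881\right) 2442 = \frac{161979}{182} \cdot 2442 = \frac{197776359}{91}$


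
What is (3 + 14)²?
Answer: 289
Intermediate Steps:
(3 + 14)² = 17² = 289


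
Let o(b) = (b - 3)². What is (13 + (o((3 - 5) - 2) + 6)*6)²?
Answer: 117649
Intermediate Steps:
o(b) = (-3 + b)²
(13 + (o((3 - 5) - 2) + 6)*6)² = (13 + ((-3 + ((3 - 5) - 2))² + 6)*6)² = (13 + ((-3 + (-2 - 2))² + 6)*6)² = (13 + ((-3 - 4)² + 6)*6)² = (13 + ((-7)² + 6)*6)² = (13 + (49 + 6)*6)² = (13 + 55*6)² = (13 + 330)² = 343² = 117649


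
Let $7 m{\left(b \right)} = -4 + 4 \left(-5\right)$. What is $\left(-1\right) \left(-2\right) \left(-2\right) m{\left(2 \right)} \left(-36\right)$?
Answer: $- \frac{3456}{7} \approx -493.71$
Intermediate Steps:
$m{\left(b \right)} = - \frac{24}{7}$ ($m{\left(b \right)} = \frac{-4 + 4 \left(-5\right)}{7} = \frac{-4 - 20}{7} = \frac{1}{7} \left(-24\right) = - \frac{24}{7}$)
$\left(-1\right) \left(-2\right) \left(-2\right) m{\left(2 \right)} \left(-36\right) = \left(-1\right) \left(-2\right) \left(-2\right) \left(- \frac{24}{7}\right) \left(-36\right) = 2 \left(-2\right) \left(- \frac{24}{7}\right) \left(-36\right) = \left(-4\right) \left(- \frac{24}{7}\right) \left(-36\right) = \frac{96}{7} \left(-36\right) = - \frac{3456}{7}$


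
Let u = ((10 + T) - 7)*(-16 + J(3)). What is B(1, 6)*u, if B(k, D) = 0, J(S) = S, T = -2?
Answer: 0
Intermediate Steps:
u = -13 (u = ((10 - 2) - 7)*(-16 + 3) = (8 - 7)*(-13) = 1*(-13) = -13)
B(1, 6)*u = 0*(-13) = 0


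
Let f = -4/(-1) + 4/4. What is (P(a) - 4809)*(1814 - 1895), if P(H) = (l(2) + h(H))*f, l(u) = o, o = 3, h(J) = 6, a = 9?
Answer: 385884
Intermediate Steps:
l(u) = 3
f = 5 (f = -4*(-1) + 4*(1/4) = 4 + 1 = 5)
P(H) = 45 (P(H) = (3 + 6)*5 = 9*5 = 45)
(P(a) - 4809)*(1814 - 1895) = (45 - 4809)*(1814 - 1895) = -4764*(-81) = 385884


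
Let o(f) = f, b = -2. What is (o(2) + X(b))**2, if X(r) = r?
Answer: 0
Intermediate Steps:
(o(2) + X(b))**2 = (2 - 2)**2 = 0**2 = 0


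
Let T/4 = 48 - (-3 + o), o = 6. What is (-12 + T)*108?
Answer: 18144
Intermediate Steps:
T = 180 (T = 4*(48 - (-3 + 6)) = 4*(48 - 3) = 4*45 = 180)
(-12 + T)*108 = (-12 + 180)*108 = 168*108 = 18144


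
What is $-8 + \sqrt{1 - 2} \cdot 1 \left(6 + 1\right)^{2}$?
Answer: $-8 + 49 i \approx -8.0 + 49.0 i$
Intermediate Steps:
$-8 + \sqrt{1 - 2} \cdot 1 \left(6 + 1\right)^{2} = -8 + \sqrt{-1} \cdot 1 \cdot 7^{2} = -8 + i 1 \cdot 49 = -8 + i 49 = -8 + 49 i$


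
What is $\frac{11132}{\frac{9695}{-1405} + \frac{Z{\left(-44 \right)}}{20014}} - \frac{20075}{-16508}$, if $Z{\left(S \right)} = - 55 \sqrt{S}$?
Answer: $\frac{11 \left(28205375 \sqrt{11} + 46941579130107 i\right)}{16508 \left(- 19403573 i + 15455 \sqrt{11}\right)} \approx -1612.0 + 4.2617 i$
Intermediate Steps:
$\frac{11132}{\frac{9695}{-1405} + \frac{Z{\left(-44 \right)}}{20014}} - \frac{20075}{-16508} = \frac{11132}{\frac{9695}{-1405} + \frac{\left(-55\right) \sqrt{-44}}{20014}} - \frac{20075}{-16508} = \frac{11132}{9695 \left(- \frac{1}{1405}\right) + - 55 \cdot 2 i \sqrt{11} \cdot \frac{1}{20014}} - - \frac{20075}{16508} = \frac{11132}{- \frac{1939}{281} + - 110 i \sqrt{11} \cdot \frac{1}{20014}} + \frac{20075}{16508} = \frac{11132}{- \frac{1939}{281} - \frac{55 i \sqrt{11}}{10007}} + \frac{20075}{16508} = \frac{20075}{16508} + \frac{11132}{- \frac{1939}{281} - \frac{55 i \sqrt{11}}{10007}}$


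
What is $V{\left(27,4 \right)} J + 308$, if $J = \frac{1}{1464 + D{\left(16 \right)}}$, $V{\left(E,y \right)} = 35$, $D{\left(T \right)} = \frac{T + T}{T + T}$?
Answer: $\frac{90251}{293} \approx 308.02$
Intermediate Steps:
$D{\left(T \right)} = 1$ ($D{\left(T \right)} = \frac{2 T}{2 T} = 2 T \frac{1}{2 T} = 1$)
$J = \frac{1}{1465}$ ($J = \frac{1}{1464 + 1} = \frac{1}{1465} \approx 0.00068259$)
$V{\left(27,4 \right)} J + 308 = 35 \cdot \frac{1}{1465} + 308 = \frac{7}{293} + 308 = \frac{90251}{293}$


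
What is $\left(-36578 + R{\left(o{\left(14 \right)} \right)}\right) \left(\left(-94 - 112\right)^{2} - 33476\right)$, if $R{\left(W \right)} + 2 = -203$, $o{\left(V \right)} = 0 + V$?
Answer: $-329575680$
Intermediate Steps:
$o{\left(V \right)} = V$
$R{\left(W \right)} = -205$ ($R{\left(W \right)} = -2 - 203 = -205$)
$\left(-36578 + R{\left(o{\left(14 \right)} \right)}\right) \left(\left(-94 - 112\right)^{2} - 33476\right) = \left(-36578 - 205\right) \left(\left(-94 - 112\right)^{2} - 33476\right) = - 36783 \left(\left(-206\right)^{2} - 33476\right) = - 36783 \left(42436 - 33476\right) = \left(-36783\right) 8960 = -329575680$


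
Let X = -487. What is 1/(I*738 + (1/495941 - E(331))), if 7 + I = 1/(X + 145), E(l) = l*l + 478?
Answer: -9422879/1085583108757 ≈ -8.6800e-6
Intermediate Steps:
E(l) = 478 + l**2 (E(l) = l**2 + 478 = 478 + l**2)
I = -2395/342 (I = -7 + 1/(-487 + 145) = -7 + 1/(-342) = -7 - 1/342 = -2395/342 ≈ -7.0029)
1/(I*738 + (1/495941 - E(331))) = 1/(-2395/342*738 + (1/495941 - (478 + 331**2))) = 1/(-98195/19 + (1/495941 - (478 + 109561))) = 1/(-98195/19 + (1/495941 - 1*110039)) = 1/(-98195/19 + (1/495941 - 110039)) = 1/(-98195/19 - 54572851698/495941) = 1/(-1085583108757/9422879) = -9422879/1085583108757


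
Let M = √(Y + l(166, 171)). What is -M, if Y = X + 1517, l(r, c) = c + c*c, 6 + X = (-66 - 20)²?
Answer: -√38319 ≈ -195.75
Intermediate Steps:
X = 7390 (X = -6 + (-66 - 20)² = -6 + (-86)² = -6 + 7396 = 7390)
l(r, c) = c + c²
Y = 8907 (Y = 7390 + 1517 = 8907)
M = √38319 (M = √(8907 + 171*(1 + 171)) = √(8907 + 171*172) = √(8907 + 29412) = √38319 ≈ 195.75)
-M = -√38319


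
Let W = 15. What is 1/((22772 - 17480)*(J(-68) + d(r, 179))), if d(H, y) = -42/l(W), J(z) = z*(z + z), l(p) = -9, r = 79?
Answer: 1/48965112 ≈ 2.0423e-8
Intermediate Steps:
J(z) = 2*z² (J(z) = z*(2*z) = 2*z²)
d(H, y) = 14/3 (d(H, y) = -42/(-9) = -42*(-⅑) = 14/3)
1/((22772 - 17480)*(J(-68) + d(r, 179))) = 1/((22772 - 17480)*(2*(-68)² + 14/3)) = 1/(5292*(2*4624 + 14/3)) = 1/(5292*(9248 + 14/3)) = 1/(5292*(27758/3)) = 1/48965112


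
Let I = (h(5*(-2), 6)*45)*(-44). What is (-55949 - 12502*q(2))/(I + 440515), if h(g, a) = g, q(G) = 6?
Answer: -130961/460315 ≈ -0.28450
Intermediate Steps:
I = 19800 (I = ((5*(-2))*45)*(-44) = -10*45*(-44) = -450*(-44) = 19800)
(-55949 - 12502*q(2))/(I + 440515) = (-55949 - 12502*6)/(19800 + 440515) = (-55949 - 75012)/460315 = -130961*1/460315 = -130961/460315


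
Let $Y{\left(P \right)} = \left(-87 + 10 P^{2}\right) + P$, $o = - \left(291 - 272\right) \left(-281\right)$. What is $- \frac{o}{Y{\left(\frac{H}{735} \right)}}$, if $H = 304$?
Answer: $\frac{115370451}{1834079} \approx 62.904$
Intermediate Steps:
$o = 5339$ ($o = - 19 \left(-281\right) = \left(-1\right) \left(-5339\right) = 5339$)
$Y{\left(P \right)} = -87 + P + 10 P^{2}$
$- \frac{o}{Y{\left(\frac{H}{735} \right)}} = - \frac{5339}{-87 + \frac{304}{735} + 10 \left(\frac{304}{735}\right)^{2}} = - \frac{5339}{-87 + \frac{304}{735} + 10 \cdot \frac{92416}{540225}} = - \frac{5339}{-87 + \frac{304}{735} + \frac{184832}{108045}} = - \frac{5339}{- \frac{1834079}{21609}} = - \frac{5339 \left(-21609\right)}{1834079} = \left(-1\right) \left(- \frac{115370451}{1834079}\right) = \frac{115370451}{1834079}$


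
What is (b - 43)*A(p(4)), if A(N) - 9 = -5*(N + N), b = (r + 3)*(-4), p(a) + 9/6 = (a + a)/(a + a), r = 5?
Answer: -1050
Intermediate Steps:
p(a) = -½ (p(a) = -3/2 + (a + a)/(a + a) = -3/2 + (2*a)/((2*a)) = -3/2 + (2*a)*(1/(2*a)) = -3/2 + 1 = -½)
b = -32 (b = (5 + 3)*(-4) = 8*(-4) = -32)
A(N) = 9 - 10*N (A(N) = 9 - 5*(N + N) = 9 - 10*N)
(b - 43)*A(p(4)) = (-32 - 43)*(9 - 10*(-½)) = -75*(9 + 5) = -75*14 = -1050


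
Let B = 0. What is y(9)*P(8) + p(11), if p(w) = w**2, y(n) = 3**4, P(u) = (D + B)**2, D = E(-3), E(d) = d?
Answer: 850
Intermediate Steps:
D = -3
P(u) = 9 (P(u) = (-3 + 0)**2 = (-3)**2 = 9)
y(n) = 81
y(9)*P(8) + p(11) = 81*9 + 11**2 = 729 + 121 = 850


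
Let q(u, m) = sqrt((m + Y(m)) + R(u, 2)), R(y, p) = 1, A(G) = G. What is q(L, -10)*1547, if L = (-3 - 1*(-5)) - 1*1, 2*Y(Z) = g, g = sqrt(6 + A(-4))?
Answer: 1547*sqrt(-36 + 2*sqrt(2))/2 ≈ 4455.0*I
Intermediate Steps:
g = sqrt(2) (g = sqrt(6 - 4) = sqrt(2) ≈ 1.4142)
Y(Z) = sqrt(2)/2
L = 1 (L = (-3 + 5) - 1 = 2 - 1 = 1)
q(u, m) = sqrt(1 + m + sqrt(2)/2) (q(u, m) = sqrt((m + sqrt(2)/2) + 1) = sqrt(1 + m + sqrt(2)/2))
q(L, -10)*1547 = (sqrt(4 + 2*sqrt(2) + 4*(-10))/2)*1547 = (sqrt(4 + 2*sqrt(2) - 40)/2)*1547 = (sqrt(-36 + 2*sqrt(2))/2)*1547 = 1547*sqrt(-36 + 2*sqrt(2))/2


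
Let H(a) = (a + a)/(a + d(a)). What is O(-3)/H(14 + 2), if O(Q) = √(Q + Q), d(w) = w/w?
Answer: 17*I*√6/32 ≈ 1.3013*I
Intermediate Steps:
d(w) = 1
H(a) = 2*a/(1 + a) (H(a) = (a + a)/(a + 1) = (2*a)/(1 + a) = 2*a/(1 + a))
O(Q) = √2*√Q (O(Q) = √(2*Q) = √2*√Q)
O(-3)/H(14 + 2) = (√2*√(-3))/((2*(14 + 2)/(1 + (14 + 2)))) = (√2*(I*√3))/((2*16/(1 + 16))) = (I*√6)/((2*16/17)) = (I*√6)/((2*16*(1/17))) = (I*√6)/(32/17) = (I*√6)*(17/32) = 17*I*√6/32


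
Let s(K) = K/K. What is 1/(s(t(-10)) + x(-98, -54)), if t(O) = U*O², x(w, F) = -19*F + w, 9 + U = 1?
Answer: 1/929 ≈ 0.0010764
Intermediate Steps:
U = -8 (U = -9 + 1 = -8)
x(w, F) = w - 19*F
t(O) = -8*O²
s(K) = 1
1/(s(t(-10)) + x(-98, -54)) = 1/(1 + (-98 - 19*(-54))) = 1/(1 + (-98 + 1026)) = 1/(1 + 928) = 1/929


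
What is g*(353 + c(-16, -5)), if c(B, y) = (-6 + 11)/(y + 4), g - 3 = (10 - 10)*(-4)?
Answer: 1044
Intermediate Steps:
g = 3 (g = 3 + (10 - 10)*(-4) = 3 + 0*(-4) = 3 + 0 = 3)
c(B, y) = 5/(4 + y)
g*(353 + c(-16, -5)) = 3*(353 + 5/(4 - 5)) = 3*(353 + 5/(-1)) = 3*(353 + 5*(-1)) = 3*(353 - 5) = 3*348 = 1044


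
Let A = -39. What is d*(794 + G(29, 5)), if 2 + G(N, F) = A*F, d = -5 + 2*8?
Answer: 6567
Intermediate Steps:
d = 11 (d = -5 + 16 = 11)
G(N, F) = -2 - 39*F
d*(794 + G(29, 5)) = 11*(794 + (-2 - 39*5)) = 11*(794 + (-2 - 195)) = 11*(794 - 197) = 11*597 = 6567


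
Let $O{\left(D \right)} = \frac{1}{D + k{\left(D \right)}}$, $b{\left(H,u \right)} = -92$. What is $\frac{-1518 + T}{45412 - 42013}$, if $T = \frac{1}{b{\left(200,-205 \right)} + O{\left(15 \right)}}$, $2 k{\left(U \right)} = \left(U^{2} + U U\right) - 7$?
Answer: $- \frac{6004975}{13445826} \approx -0.44661$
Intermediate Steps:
$k{\left(U \right)} = - \frac{7}{2} + U^{2}$ ($k{\left(U \right)} = \frac{\left(U^{2} + U U\right) - 7}{2} = \frac{\left(U^{2} + U^{2}\right) - 7}{2} = \frac{2 U^{2} - 7}{2} = \frac{-7 + 2 U^{2}}{2} = - \frac{7}{2} + U^{2}$)
$O{\left(D \right)} = \frac{1}{- \frac{7}{2} + D + D^{2}}$ ($O{\left(D \right)} = \frac{1}{D + \left(- \frac{7}{2} + D^{2}\right)} = \frac{1}{- \frac{7}{2} + D + D^{2}}$)
$T = - \frac{473}{43514}$ ($T = \frac{1}{-92 + \frac{2}{-7 + 2 \cdot 15 + 2 \cdot 15^{2}}} = \frac{1}{-92 + \frac{2}{-7 + 30 + 2 \cdot 225}} = \frac{1}{-92 + \frac{2}{-7 + 30 + 450}} = \frac{1}{-92 + \frac{2}{473}} = \frac{1}{- \frac{43514}{473}} = - \frac{473}{43514} \approx -0.01087$)
$\frac{-1518 + T}{45412 - 42013} = \frac{-1518 - \frac{473}{43514}}{45412 - 42013} = - \frac{66054725}{43514 \cdot 3399} = \left(- \frac{66054725}{43514}\right) \frac{1}{3399} = - \frac{6004975}{13445826}$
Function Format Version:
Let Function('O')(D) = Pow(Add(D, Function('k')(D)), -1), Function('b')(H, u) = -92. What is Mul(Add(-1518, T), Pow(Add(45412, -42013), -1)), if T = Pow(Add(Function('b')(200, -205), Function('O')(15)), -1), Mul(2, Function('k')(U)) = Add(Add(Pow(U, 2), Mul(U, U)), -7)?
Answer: Rational(-6004975, 13445826) ≈ -0.44661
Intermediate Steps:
Function('k')(U) = Add(Rational(-7, 2), Pow(U, 2)) (Function('k')(U) = Mul(Rational(1, 2), Add(Add(Pow(U, 2), Mul(U, U)), -7)) = Mul(Rational(1, 2), Add(Add(Pow(U, 2), Pow(U, 2)), -7)) = Mul(Rational(1, 2), Add(Mul(2, Pow(U, 2)), -7)) = Mul(Rational(1, 2), Add(-7, Mul(2, Pow(U, 2)))) = Add(Rational(-7, 2), Pow(U, 2)))
Function('O')(D) = Pow(Add(Rational(-7, 2), D, Pow(D, 2)), -1) (Function('O')(D) = Pow(Add(D, Add(Rational(-7, 2), Pow(D, 2))), -1) = Pow(Add(Rational(-7, 2), D, Pow(D, 2)), -1))
T = Rational(-473, 43514) (T = Pow(Add(-92, Mul(2, Pow(Add(-7, Mul(2, 15), Mul(2, Pow(15, 2))), -1))), -1) = Pow(Add(-92, Mul(2, Pow(Add(-7, 30, Mul(2, 225)), -1))), -1) = Pow(Add(-92, Mul(2, Pow(Add(-7, 30, 450), -1))), -1) = Pow(Add(-92, Mul(2, Pow(473, -1))), -1) = Pow(Add(-92, Mul(2, Rational(1, 473))), -1) = Pow(Add(-92, Rational(2, 473)), -1) = Pow(Rational(-43514, 473), -1) = Rational(-473, 43514) ≈ -0.010870)
Mul(Add(-1518, T), Pow(Add(45412, -42013), -1)) = Mul(Add(-1518, Rational(-473, 43514)), Pow(Add(45412, -42013), -1)) = Mul(Rational(-66054725, 43514), Pow(3399, -1)) = Mul(Rational(-66054725, 43514), Rational(1, 3399)) = Rational(-6004975, 13445826)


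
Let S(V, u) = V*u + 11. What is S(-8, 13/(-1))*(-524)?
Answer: -60260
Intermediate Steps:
S(V, u) = 11 + V*u
S(-8, 13/(-1))*(-524) = (11 - 104/(-1))*(-524) = (11 - 104*(-1))*(-524) = (11 - 8*(-13))*(-524) = (11 + 104)*(-524) = 115*(-524) = -60260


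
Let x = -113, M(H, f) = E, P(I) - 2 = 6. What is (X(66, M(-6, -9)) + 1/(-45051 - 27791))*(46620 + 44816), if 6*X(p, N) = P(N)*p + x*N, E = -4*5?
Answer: 4642285497910/109263 ≈ 4.2487e+7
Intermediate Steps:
E = -20
P(I) = 8 (P(I) = 2 + 6 = 8)
M(H, f) = -20
X(p, N) = -113*N/6 + 4*p/3 (X(p, N) = (8*p - 113*N)/6 = (-113*N + 8*p)/6 = -113*N/6 + 4*p/3)
(X(66, M(-6, -9)) + 1/(-45051 - 27791))*(46620 + 44816) = ((-113/6*(-20) + (4/3)*66) + 1/(-45051 - 27791))*(46620 + 44816) = ((1130/3 + 88) + 1/(-72842))*91436 = (1394/3 - 1/72842)*91436 = (101541745/218526)*91436 = 4642285497910/109263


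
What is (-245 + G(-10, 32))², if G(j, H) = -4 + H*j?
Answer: 323761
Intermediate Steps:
(-245 + G(-10, 32))² = (-245 + (-4 + 32*(-10)))² = (-245 + (-4 - 320))² = (-245 - 324)² = (-569)² = 323761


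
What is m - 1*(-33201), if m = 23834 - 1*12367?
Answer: 44668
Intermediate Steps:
m = 11467 (m = 23834 - 12367 = 11467)
m - 1*(-33201) = 11467 - 1*(-33201) = 11467 + 33201 = 44668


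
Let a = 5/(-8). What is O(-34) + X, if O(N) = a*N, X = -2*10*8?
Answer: -555/4 ≈ -138.75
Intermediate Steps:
a = -5/8 (a = 5*(-1/8) = -5/8 ≈ -0.62500)
X = -160 (X = -20*8 = -160)
O(N) = -5*N/8
O(-34) + X = -5/8*(-34) - 160 = 85/4 - 160 = -555/4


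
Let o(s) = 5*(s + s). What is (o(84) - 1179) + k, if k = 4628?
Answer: 4289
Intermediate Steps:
o(s) = 10*s (o(s) = 5*(2*s) = 10*s)
(o(84) - 1179) + k = (10*84 - 1179) + 4628 = (840 - 1179) + 4628 = -339 + 4628 = 4289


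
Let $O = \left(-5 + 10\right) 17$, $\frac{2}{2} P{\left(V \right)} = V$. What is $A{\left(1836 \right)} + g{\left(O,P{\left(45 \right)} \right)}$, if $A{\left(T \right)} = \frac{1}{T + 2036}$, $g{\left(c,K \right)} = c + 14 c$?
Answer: $\frac{4936801}{3872} \approx 1275.0$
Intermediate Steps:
$P{\left(V \right)} = V$
$O = 85$ ($O = 5 \cdot 17 = 85$)
$g{\left(c,K \right)} = 15 c$
$A{\left(T \right)} = \frac{1}{2036 + T}$
$A{\left(1836 \right)} + g{\left(O,P{\left(45 \right)} \right)} = \frac{1}{2036 + 1836} + 15 \cdot 85 = \frac{1}{3872} + 1275 = \frac{4936801}{3872}$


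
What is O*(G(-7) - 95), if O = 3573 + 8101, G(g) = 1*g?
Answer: -1190748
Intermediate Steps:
G(g) = g
O = 11674
O*(G(-7) - 95) = 11674*(-7 - 95) = 11674*(-102) = -1190748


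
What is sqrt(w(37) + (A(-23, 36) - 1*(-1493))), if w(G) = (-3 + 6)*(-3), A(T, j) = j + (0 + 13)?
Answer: sqrt(1533) ≈ 39.154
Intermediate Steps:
A(T, j) = 13 + j (A(T, j) = j + 13 = 13 + j)
w(G) = -9 (w(G) = 3*(-3) = -9)
sqrt(w(37) + (A(-23, 36) - 1*(-1493))) = sqrt(-9 + ((13 + 36) - 1*(-1493))) = sqrt(-9 + (49 + 1493)) = sqrt(-9 + 1542) = sqrt(1533)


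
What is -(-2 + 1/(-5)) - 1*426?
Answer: -2119/5 ≈ -423.80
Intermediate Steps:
-(-2 + 1/(-5)) - 1*426 = -(-2 - 1/5) - 426 = -1*(-11/5) - 426 = 11/5 - 426 = -2119/5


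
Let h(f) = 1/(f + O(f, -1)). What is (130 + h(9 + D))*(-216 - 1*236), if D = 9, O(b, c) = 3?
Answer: -1234412/21 ≈ -58782.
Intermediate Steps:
h(f) = 1/(3 + f) (h(f) = 1/(f + 3) = 1/(3 + f))
(130 + h(9 + D))*(-216 - 1*236) = (130 + 1/(3 + (9 + 9)))*(-216 - 1*236) = (130 + 1/(3 + 18))*(-216 - 236) = (130 + 1/21)*(-452) = (2731/21)*(-452) = -1234412/21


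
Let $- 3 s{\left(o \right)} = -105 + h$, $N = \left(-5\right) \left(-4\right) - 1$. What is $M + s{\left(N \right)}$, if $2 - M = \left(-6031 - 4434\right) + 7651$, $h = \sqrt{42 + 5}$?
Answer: $2851 - \frac{\sqrt{47}}{3} \approx 2848.7$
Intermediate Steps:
$N = 19$ ($N = 20 - 1 = 19$)
$h = \sqrt{47} \approx 6.8557$
$M = 2816$ ($M = 2 - \left(\left(-6031 - 4434\right) + 7651\right) = 2 - \left(-10465 + 7651\right) = 2 - -2814 = 2 + 2814 = 2816$)
$s{\left(o \right)} = 35 - \frac{\sqrt{47}}{3}$ ($s{\left(o \right)} = - \frac{-105 + \sqrt{47}}{3} = 35 - \frac{\sqrt{47}}{3}$)
$M + s{\left(N \right)} = 2816 + \left(35 - \frac{\sqrt{47}}{3}\right) = 2851 - \frac{\sqrt{47}}{3}$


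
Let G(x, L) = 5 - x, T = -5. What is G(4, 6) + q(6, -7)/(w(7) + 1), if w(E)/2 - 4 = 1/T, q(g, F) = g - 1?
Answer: 68/43 ≈ 1.5814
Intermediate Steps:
q(g, F) = -1 + g
w(E) = 38/5 (w(E) = 8 + 2/(-5) = 8 + 2*(-⅕) = 8 - ⅖ = 38/5)
G(4, 6) + q(6, -7)/(w(7) + 1) = (5 - 1*4) + (-1 + 6)/(38/5 + 1) = (5 - 4) + 5/(43/5) = 1 + (5/43)*5 = 1 + 25/43 = 68/43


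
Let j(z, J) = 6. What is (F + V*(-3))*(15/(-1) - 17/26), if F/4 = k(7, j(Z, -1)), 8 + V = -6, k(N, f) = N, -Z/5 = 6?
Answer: -14245/13 ≈ -1095.8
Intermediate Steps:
Z = -30 (Z = -5*6 = -30)
V = -14 (V = -8 - 6 = -14)
F = 28 (F = 4*7 = 28)
(F + V*(-3))*(15/(-1) - 17/26) = (28 - 14*(-3))*(15/(-1) - 17/26) = (28 + 42)*(15*(-1) - 17*1/26) = 70*(-15 - 17/26) = 70*(-407/26) = -14245/13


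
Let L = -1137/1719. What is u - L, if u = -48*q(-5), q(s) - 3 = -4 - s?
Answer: -109637/573 ≈ -191.34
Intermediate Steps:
q(s) = -1 - s (q(s) = 3 + (-4 - s) = -1 - s)
u = -192 (u = -48*(-1 - 1*(-5)) = -48*(-1 + 5) = -48*4 = -192)
L = -379/573 (L = -1137*1/1719 = -379/573 ≈ -0.66143)
u - L = -192 - 1*(-379/573) = -192 + 379/573 = -109637/573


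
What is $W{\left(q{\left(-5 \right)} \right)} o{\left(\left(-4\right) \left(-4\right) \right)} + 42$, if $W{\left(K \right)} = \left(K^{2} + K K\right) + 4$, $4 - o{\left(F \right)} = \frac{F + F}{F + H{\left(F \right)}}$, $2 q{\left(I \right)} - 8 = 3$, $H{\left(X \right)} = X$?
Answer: $\frac{471}{2} \approx 235.5$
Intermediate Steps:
$q{\left(I \right)} = \frac{11}{2}$ ($q{\left(I \right)} = 4 + \frac{1}{2} \cdot 3 = 4 + \frac{3}{2} = \frac{11}{2}$)
$o{\left(F \right)} = 3$ ($o{\left(F \right)} = 4 - \frac{F + F}{F + F} = 4 - \frac{2 F}{2 F} = 4 - 2 F \frac{1}{2 F} = 4 - 1 = 3$)
$W{\left(K \right)} = 4 + 2 K^{2}$ ($W{\left(K \right)} = \left(K^{2} + K^{2}\right) + 4 = 2 K^{2} + 4 = 4 + 2 K^{2}$)
$W{\left(q{\left(-5 \right)} \right)} o{\left(\left(-4\right) \left(-4\right) \right)} + 42 = \left(4 + 2 \left(\frac{11}{2}\right)^{2}\right) 3 + 42 = \left(4 + 2 \cdot \frac{121}{4}\right) 3 + 42 = \left(4 + \frac{121}{2}\right) 3 + 42 = \frac{129}{2} \cdot 3 + 42 = \frac{387}{2} + 42 = \frac{471}{2}$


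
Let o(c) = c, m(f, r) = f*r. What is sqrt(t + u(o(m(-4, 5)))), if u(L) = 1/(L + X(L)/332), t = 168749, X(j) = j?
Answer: sqrt(51978895370)/555 ≈ 410.79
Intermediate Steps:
u(L) = 332/(333*L) (u(L) = 1/(L + L/332) = 1/(333*L/332) = 332/(333*L))
sqrt(t + u(o(m(-4, 5)))) = sqrt(168749 + 332/(333*((-4*5)))) = sqrt(168749 + (332/333)/(-20)) = sqrt(168749 + (332/333)*(-1/20)) = sqrt(168749 - 83/1665) = sqrt(280967002/1665) = sqrt(51978895370)/555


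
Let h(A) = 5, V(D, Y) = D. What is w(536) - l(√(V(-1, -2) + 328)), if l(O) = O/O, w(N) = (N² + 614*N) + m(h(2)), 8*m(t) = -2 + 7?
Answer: 4931197/8 ≈ 6.1640e+5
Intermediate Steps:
m(t) = 5/8 (m(t) = (-2 + 7)/8 = (⅛)*5 = 5/8)
w(N) = 5/8 + N² + 614*N (w(N) = (N² + 614*N) + 5/8 = 5/8 + N² + 614*N)
l(O) = 1
w(536) - l(√(V(-1, -2) + 328)) = (5/8 + 536² + 614*536) - 1*1 = (5/8 + 287296 + 329104) - 1 = 4931205/8 - 1 = 4931197/8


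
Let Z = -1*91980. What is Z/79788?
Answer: -7665/6649 ≈ -1.1528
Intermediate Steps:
Z = -91980
Z/79788 = -91980/79788 = -91980*1/79788 = -7665/6649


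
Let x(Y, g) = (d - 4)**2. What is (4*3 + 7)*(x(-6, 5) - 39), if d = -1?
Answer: -266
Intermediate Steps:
x(Y, g) = 25 (x(Y, g) = (-1 - 4)**2 = (-5)**2 = 25)
(4*3 + 7)*(x(-6, 5) - 39) = (4*3 + 7)*(25 - 39) = (12 + 7)*(-14) = 19*(-14) = -266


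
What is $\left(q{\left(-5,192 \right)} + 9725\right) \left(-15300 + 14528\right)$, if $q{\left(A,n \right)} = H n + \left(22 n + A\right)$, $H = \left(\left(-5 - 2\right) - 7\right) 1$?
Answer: $-8689632$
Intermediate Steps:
$H = -14$ ($H = \left(-7 - 7\right) 1 = \left(-14\right) 1 = -14$)
$q{\left(A,n \right)} = A + 8 n$ ($q{\left(A,n \right)} = - 14 n + \left(22 n + A\right) = - 14 n + \left(A + 22 n\right) = A + 8 n$)
$\left(q{\left(-5,192 \right)} + 9725\right) \left(-15300 + 14528\right) = \left(\left(-5 + 8 \cdot 192\right) + 9725\right) \left(-15300 + 14528\right) = \left(\left(-5 + 1536\right) + 9725\right) \left(-772\right) = \left(1531 + 9725\right) \left(-772\right) = 11256 \left(-772\right) = -8689632$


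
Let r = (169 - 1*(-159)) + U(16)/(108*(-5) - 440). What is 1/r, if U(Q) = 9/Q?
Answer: 15680/5143031 ≈ 0.0030488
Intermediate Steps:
r = 5143031/15680 (r = (169 - 1*(-159)) + (9/16)/(108*(-5) - 440) = (169 + 159) + (9*(1/16))/(-540 - 440) = 328 + (9/16)/(-980) = 328 - 1/980*9/16 = 328 - 9/15680 = 5143031/15680 ≈ 328.00)
1/r = 1/(5143031/15680) = 15680/5143031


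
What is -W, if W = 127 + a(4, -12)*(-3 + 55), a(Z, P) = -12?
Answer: 497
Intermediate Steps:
W = -497 (W = 127 - 12*(-3 + 55) = 127 - 12*52 = 127 - 624 = -497)
-W = -1*(-497) = 497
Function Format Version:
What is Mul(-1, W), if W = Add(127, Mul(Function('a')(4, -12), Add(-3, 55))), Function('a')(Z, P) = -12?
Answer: 497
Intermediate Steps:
W = -497 (W = Add(127, Mul(-12, Add(-3, 55))) = Add(127, Mul(-12, 52)) = Add(127, -624) = -497)
Mul(-1, W) = Mul(-1, -497) = 497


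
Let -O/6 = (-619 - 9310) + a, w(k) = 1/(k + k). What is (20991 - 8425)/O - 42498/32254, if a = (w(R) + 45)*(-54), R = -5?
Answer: -3430894991/2988397608 ≈ -1.1481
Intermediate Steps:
w(k) = 1/(2*k)
a = -12123/5 (a = ((½)/(-5) + 45)*(-54) = ((½)*(-⅕) + 45)*(-54) = (-⅒ + 45)*(-54) = (449/10)*(-54) = -12123/5 ≈ -2424.6)
O = 370608/5 (O = -6*((-619 - 9310) - 12123/5) = -6*(-9929 - 12123/5) = -6*(-61768/5) = 370608/5 ≈ 74122.)
(20991 - 8425)/O - 42498/32254 = (20991 - 8425)/(370608/5) - 42498/32254 = 12566*(5/370608) - 42498*1/32254 = 31415/185304 - 21249/16127 = -3430894991/2988397608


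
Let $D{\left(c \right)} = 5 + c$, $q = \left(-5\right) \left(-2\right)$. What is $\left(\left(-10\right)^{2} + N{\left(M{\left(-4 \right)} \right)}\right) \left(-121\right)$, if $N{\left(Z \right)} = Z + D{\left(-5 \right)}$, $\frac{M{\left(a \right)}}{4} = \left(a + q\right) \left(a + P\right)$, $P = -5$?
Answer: $14036$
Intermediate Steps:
$q = 10$
$M{\left(a \right)} = 4 \left(-5 + a\right) \left(10 + a\right)$ ($M{\left(a \right)} = 4 \left(a + 10\right) \left(a - 5\right) = 4 \left(10 + a\right) \left(-5 + a\right) = 4 \left(-5 + a\right) \left(10 + a\right)$)
$N{\left(Z \right)} = Z$ ($N{\left(Z \right)} = Z + \left(5 - 5\right) = Z + 0 = Z$)
$\left(\left(-10\right)^{2} + N{\left(M{\left(-4 \right)} \right)}\right) \left(-121\right) = \left(\left(-10\right)^{2} + \left(-200 + 4 \left(-4\right)^{2} + 20 \left(-4\right)\right)\right) \left(-121\right) = \left(100 - 216\right) \left(-121\right) = \left(-116\right) \left(-121\right) = 14036$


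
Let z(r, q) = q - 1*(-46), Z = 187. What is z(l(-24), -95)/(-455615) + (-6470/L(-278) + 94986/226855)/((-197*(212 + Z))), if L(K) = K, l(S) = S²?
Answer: -43786030891174/225855300488195805 ≈ -0.00019387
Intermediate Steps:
z(r, q) = 46 + q (z(r, q) = q + 46 = 46 + q)
z(l(-24), -95)/(-455615) + (-6470/L(-278) + 94986/226855)/((-197*(212 + Z))) = (46 - 95)/(-455615) + (-6470/(-278) + 94986/226855)/((-197*(212 + 187))) = -49*(-1/455615) + (-6470*(-1/278) + 94986*(1/226855))/((-197*399)) = 49/455615 + (3235/139 + 94986/226855)/(-78603) = 49/455615 + (747078979/31532845)*(-1/78603) = 49/455615 - 747078979/2478576215535 = -43786030891174/225855300488195805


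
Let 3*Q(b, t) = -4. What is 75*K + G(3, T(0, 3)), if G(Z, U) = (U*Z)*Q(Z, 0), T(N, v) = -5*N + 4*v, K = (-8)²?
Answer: 4752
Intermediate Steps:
Q(b, t) = -4/3 (Q(b, t) = (⅓)*(-4) = -4/3)
K = 64
G(Z, U) = -4*U*Z/3 (G(Z, U) = (U*Z)*(-4/3) = -4*U*Z/3)
75*K + G(3, T(0, 3)) = 75*64 - 4/3*(-5*0 + 4*3)*3 = 4800 - 4/3*(0 + 12)*3 = 4800 - 4/3*12*3 = 4800 - 48 = 4752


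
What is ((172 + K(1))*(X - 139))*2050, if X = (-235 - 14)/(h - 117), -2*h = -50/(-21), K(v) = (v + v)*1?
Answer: -60597801150/1241 ≈ -4.8830e+7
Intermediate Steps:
K(v) = 2*v (K(v) = (2*v)*1 = 2*v)
h = -25/21 (h = -(-25)/(-21) = -(-25)*(-1)/21 = -1/2*50/21 = -25/21 ≈ -1.1905)
X = 5229/2482 (X = (-235 - 14)/(-25/21 - 117) = -249/(-2482/21) = -249*(-21/2482) = 5229/2482 ≈ 2.1068)
((172 + K(1))*(X - 139))*2050 = ((172 + 2*1)*(5229/2482 - 139))*2050 = ((172 + 2)*(-339769/2482))*2050 = (174*(-339769/2482))*2050 = -29559903/1241*2050 = -60597801150/1241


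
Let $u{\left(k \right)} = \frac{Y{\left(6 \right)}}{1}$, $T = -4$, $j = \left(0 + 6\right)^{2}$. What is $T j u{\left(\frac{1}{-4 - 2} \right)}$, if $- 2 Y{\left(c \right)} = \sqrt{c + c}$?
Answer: $144 \sqrt{3} \approx 249.42$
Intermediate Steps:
$Y{\left(c \right)} = - \frac{\sqrt{2} \sqrt{c}}{2}$ ($Y{\left(c \right)} = - \frac{\sqrt{c + c}}{2} = - \frac{\sqrt{2 c}}{2} = - \frac{\sqrt{2} \sqrt{c}}{2}$)
$j = 36$ ($j = 6^{2} = 36$)
$u{\left(k \right)} = - \sqrt{3}$ ($u{\left(k \right)} = \frac{\left(- \frac{1}{2}\right) \sqrt{2} \sqrt{6}}{1} = - \sqrt{3} \cdot 1 = - \sqrt{3}$)
$T j u{\left(\frac{1}{-4 - 2} \right)} = \left(-4\right) 36 \left(- \sqrt{3}\right) = - 144 \left(- \sqrt{3}\right) = 144 \sqrt{3}$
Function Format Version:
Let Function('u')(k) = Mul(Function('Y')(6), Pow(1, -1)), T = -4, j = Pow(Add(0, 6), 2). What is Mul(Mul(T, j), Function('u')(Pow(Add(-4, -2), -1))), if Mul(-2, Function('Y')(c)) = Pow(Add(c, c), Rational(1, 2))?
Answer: Mul(144, Pow(3, Rational(1, 2))) ≈ 249.42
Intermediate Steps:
Function('Y')(c) = Mul(Rational(-1, 2), Pow(2, Rational(1, 2)), Pow(c, Rational(1, 2))) (Function('Y')(c) = Mul(Rational(-1, 2), Pow(Add(c, c), Rational(1, 2))) = Mul(Rational(-1, 2), Pow(Mul(2, c), Rational(1, 2))) = Mul(Rational(-1, 2), Mul(Pow(2, Rational(1, 2)), Pow(c, Rational(1, 2)))) = Mul(Rational(-1, 2), Pow(2, Rational(1, 2)), Pow(c, Rational(1, 2))))
j = 36 (j = Pow(6, 2) = 36)
Function('u')(k) = Mul(-1, Pow(3, Rational(1, 2))) (Function('u')(k) = Mul(Mul(Rational(-1, 2), Pow(2, Rational(1, 2)), Pow(6, Rational(1, 2))), Pow(1, -1)) = Mul(Mul(-1, Pow(3, Rational(1, 2))), 1) = Mul(-1, Pow(3, Rational(1, 2))))
Mul(Mul(T, j), Function('u')(Pow(Add(-4, -2), -1))) = Mul(Mul(-4, 36), Mul(-1, Pow(3, Rational(1, 2)))) = Mul(-144, Mul(-1, Pow(3, Rational(1, 2)))) = Mul(144, Pow(3, Rational(1, 2)))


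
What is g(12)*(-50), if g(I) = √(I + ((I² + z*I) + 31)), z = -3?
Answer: -50*√151 ≈ -614.41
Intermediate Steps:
g(I) = √(31 + I² - 2*I) (g(I) = √(I + ((I² - 3*I) + 31)) = √(I + (31 + I² - 3*I)) = √(31 + I² - 2*I))
g(12)*(-50) = √(31 + 12² - 2*12)*(-50) = √(31 + 144 - 24)*(-50) = √151*(-50) = -50*√151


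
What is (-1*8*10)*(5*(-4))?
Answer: 1600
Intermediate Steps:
(-1*8*10)*(5*(-4)) = -8*10*(-20) = -80*(-20) = 1600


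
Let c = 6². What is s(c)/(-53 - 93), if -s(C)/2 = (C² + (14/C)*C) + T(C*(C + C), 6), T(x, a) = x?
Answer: 3902/73 ≈ 53.452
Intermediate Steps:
c = 36
s(C) = -28 - 6*C² (s(C) = -2*((C² + (14/C)*C) + C*(C + C)) = -2*((C² + 14) + C*(2*C)) = -2*((14 + C²) + 2*C²) = -2*(14 + 3*C²) = -28 - 6*C²)
s(c)/(-53 - 93) = (-28 - 6*36²)/(-53 - 93) = (-28 - 6*1296)/(-146) = (-28 - 7776)*(-1/146) = -7804*(-1/146) = 3902/73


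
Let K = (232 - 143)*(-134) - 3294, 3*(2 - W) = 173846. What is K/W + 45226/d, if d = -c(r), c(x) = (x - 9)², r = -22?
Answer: -390910429/8353012 ≈ -46.799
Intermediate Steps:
W = -173840/3 (W = 2 - ⅓*173846 = 2 - 173846/3 = -173840/3 ≈ -57947.)
c(x) = (-9 + x)²
d = -961 (d = -(-9 - 22)² = -1*(-31)² = -1*961 = -961)
K = -15220 (K = 89*(-134) - 3294 = -11926 - 3294 = -15220)
K/W + 45226/d = -15220/(-173840/3) + 45226/(-961) = -15220*(-3/173840) + 45226*(-1/961) = 2283/8692 - 45226/961 = -390910429/8353012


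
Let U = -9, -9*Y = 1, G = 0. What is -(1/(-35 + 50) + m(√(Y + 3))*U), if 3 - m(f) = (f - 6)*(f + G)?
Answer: 14/15 + 18*√26 ≈ 92.716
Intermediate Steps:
Y = -⅑ (Y = -⅑*1 = -⅑ ≈ -0.11111)
m(f) = 3 - f*(-6 + f) (m(f) = 3 - (f - 6)*(f + 0) = 3 - (-6 + f)*f = 3 - f*(-6 + f))
-(1/(-35 + 50) + m(√(Y + 3))*U) = -(1/(-35 + 50) + (3 - (√(-⅑ + 3))² + 6*√(-⅑ + 3))*(-9)) = -(1/15 + (3 - (√(26/9))² + 6*√(26/9))*(-9)) = -(1/15 + (3 - (√26/3)² + 6*(√26/3))*(-9)) = -(1/15 + (3 - 1*26/9 + 2*√26)*(-9)) = -(1/15 + (3 - 26/9 + 2*√26)*(-9)) = -(1/15 + (⅑ + 2*√26)*(-9)) = -(1/15 + (-1 - 18*√26)) = -(-14/15 - 18*√26) = 14/15 + 18*√26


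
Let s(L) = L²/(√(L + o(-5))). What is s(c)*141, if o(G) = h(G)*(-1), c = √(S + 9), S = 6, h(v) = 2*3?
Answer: -2115*I/√(6 - √15) ≈ -1450.2*I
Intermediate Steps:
h(v) = 6
c = √15 (c = √(6 + 9) = √15 ≈ 3.8730)
o(G) = -6 (o(G) = 6*(-1) = -6)
s(L) = L²/√(-6 + L) (s(L) = L²/(√(L - 6)) = L²/(√(-6 + L)) = L²/√(-6 + L))
s(c)*141 = ((√15)²/√(-6 + √15))*141 = (15/√(-6 + √15))*141 = 2115/√(-6 + √15)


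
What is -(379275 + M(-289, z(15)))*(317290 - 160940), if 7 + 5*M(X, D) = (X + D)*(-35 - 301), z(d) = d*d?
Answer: -59971857440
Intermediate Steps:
z(d) = d**2
M(X, D) = -7/5 - 336*D/5 - 336*X/5 (M(X, D) = -7/5 + ((X + D)*(-35 - 301))/5 = -7/5 + ((D + X)*(-336))/5 = -7/5 + (-336*D - 336*X)/5 = -7/5 + (-336*D/5 - 336*X/5) = -7/5 - 336*D/5 - 336*X/5)
-(379275 + M(-289, z(15)))*(317290 - 160940) = -(379275 + (-7/5 - 336/5*15**2 - 336/5*(-289)))*(317290 - 160940) = -(379275 + (-7/5 - 336/5*225 + 97104/5))*156350 = -(379275 + (-7/5 - 15120 + 97104/5))*156350 = -(379275 + 21497/5)*156350 = -1917872*156350/5 = -1*59971857440 = -59971857440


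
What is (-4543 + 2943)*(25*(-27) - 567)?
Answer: 1987200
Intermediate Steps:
(-4543 + 2943)*(25*(-27) - 567) = -1600*(-675 - 567) = -1600*(-1242) = 1987200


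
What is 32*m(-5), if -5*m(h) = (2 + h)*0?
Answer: 0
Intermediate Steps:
m(h) = 0 (m(h) = -(2 + h)*0/5 = -⅕*0 = 0)
32*m(-5) = 32*0 = 0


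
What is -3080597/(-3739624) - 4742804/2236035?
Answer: -10847980952801/8361930150840 ≈ -1.2973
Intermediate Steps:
-3080597/(-3739624) - 4742804/2236035 = -3080597*(-1/3739624) - 4742804*1/2236035 = 3080597/3739624 - 4742804/2236035 = -10847980952801/8361930150840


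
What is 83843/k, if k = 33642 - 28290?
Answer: 83843/5352 ≈ 15.666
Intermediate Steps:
k = 5352
83843/k = 83843/5352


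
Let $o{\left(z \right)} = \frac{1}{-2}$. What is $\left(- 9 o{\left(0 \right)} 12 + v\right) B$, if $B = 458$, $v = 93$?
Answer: $67326$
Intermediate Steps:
$o{\left(z \right)} = - \frac{1}{2}$
$\left(- 9 o{\left(0 \right)} 12 + v\right) B = \left(\left(-9\right) \left(- \frac{1}{2}\right) 12 + 93\right) 458 = \left(\frac{9}{2} \cdot 12 + 93\right) 458 = \left(54 + 93\right) 458 = 147 \cdot 458 = 67326$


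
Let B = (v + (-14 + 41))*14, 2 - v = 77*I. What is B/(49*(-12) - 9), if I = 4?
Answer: 1302/199 ≈ 6.5427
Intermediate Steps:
v = -306 (v = 2 - 77*4 = 2 - 1*308 = 2 - 308 = -306)
B = -3906 (B = (-306 + (-14 + 41))*14 = (-306 + 27)*14 = -279*14 = -3906)
B/(49*(-12) - 9) = -3906/(49*(-12) - 9) = -3906/(-588 - 9) = -3906/(-597) = -3906*(-1/597) = 1302/199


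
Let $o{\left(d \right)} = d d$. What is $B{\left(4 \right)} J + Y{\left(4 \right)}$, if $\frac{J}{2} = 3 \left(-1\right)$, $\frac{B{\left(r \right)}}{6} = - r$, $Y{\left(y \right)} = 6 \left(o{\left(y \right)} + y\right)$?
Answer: $264$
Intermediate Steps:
$o{\left(d \right)} = d^{2}$
$Y{\left(y \right)} = 6 y + 6 y^{2}$ ($Y{\left(y \right)} = 6 \left(y^{2} + y\right) = 6 \left(y + y^{2}\right) = 6 y + 6 y^{2}$)
$B{\left(r \right)} = - 6 r$ ($B{\left(r \right)} = 6 \left(- r\right) = - 6 r$)
$J = -6$ ($J = 2 \cdot 3 \left(-1\right) = 2 \left(-3\right) = -6$)
$B{\left(4 \right)} J + Y{\left(4 \right)} = \left(-6\right) 4 \left(-6\right) + 6 \cdot 4 \left(1 + 4\right) = \left(-24\right) \left(-6\right) + 6 \cdot 4 \cdot 5 = 144 + 120 = 264$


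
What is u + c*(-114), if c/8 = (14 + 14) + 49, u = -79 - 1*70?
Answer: -70373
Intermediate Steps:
u = -149 (u = -79 - 70 = -149)
c = 616 (c = 8*((14 + 14) + 49) = 8*(28 + 49) = 8*77 = 616)
u + c*(-114) = -149 + 616*(-114) = -149 - 70224 = -70373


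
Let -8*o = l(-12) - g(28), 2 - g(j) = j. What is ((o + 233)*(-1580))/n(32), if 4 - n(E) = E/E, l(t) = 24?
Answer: -358265/3 ≈ -1.1942e+5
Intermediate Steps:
g(j) = 2 - j
n(E) = 3 (n(E) = 4 - E/E = 4 - 1*1 = 4 - 1 = 3)
o = -25/4 (o = -(24 - (2 - 1*28))/8 = -(24 - (2 - 28))/8 = -(24 - 1*(-26))/8 = -(24 + 26)/8 = -1/8*50 = -25/4 ≈ -6.2500)
((o + 233)*(-1580))/n(32) = ((-25/4 + 233)*(-1580))/3 = ((907/4)*(-1580))*(1/3) = -358265*1/3 = -358265/3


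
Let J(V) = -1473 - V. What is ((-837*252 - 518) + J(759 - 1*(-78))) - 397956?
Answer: -611708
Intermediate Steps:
((-837*252 - 518) + J(759 - 1*(-78))) - 397956 = ((-837*252 - 518) + (-1473 - (759 - 1*(-78)))) - 397956 = ((-210924 - 518) + (-1473 - (759 + 78))) - 397956 = (-211442 + (-1473 - 1*837)) - 397956 = (-211442 + (-1473 - 837)) - 397956 = (-211442 - 2310) - 397956 = -213752 - 397956 = -611708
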